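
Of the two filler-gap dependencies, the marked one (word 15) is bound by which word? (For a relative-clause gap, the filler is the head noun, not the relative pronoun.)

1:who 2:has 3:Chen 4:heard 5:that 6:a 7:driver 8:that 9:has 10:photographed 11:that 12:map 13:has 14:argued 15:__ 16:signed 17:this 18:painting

1

The marked gap is the subject of "signed".
Its filler is the fronted wh-phrase "who", at word 1.
(The other dependency links word 7 to a gap after word 8.)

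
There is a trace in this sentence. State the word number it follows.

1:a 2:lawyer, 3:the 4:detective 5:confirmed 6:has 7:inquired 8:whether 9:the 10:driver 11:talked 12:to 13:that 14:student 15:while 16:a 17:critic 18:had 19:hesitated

5

The displaced element is "a lawyer" (word 2).
It is linked across 1 clause boundary (Ø).
It functions as the subject of "inquired", so the gap sits immediately after word 5 ("confirmed").
Base order: The detective confirmed that a lawyer has inquired whether the driver talked to that student while a critic had hesitated.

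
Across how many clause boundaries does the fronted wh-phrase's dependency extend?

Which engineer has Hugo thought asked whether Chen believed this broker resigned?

1

"which engineer" is extracted from the subject of "asked".
Boundaries crossed, outermost first: [Ø] — 1 in total.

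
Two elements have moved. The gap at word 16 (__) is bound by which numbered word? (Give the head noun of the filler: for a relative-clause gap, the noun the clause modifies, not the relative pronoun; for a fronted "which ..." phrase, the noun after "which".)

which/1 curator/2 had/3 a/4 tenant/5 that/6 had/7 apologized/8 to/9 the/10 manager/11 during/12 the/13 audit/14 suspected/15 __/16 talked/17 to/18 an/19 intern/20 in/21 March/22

The marked gap is the subject of "talked".
Its filler is the fronted wh-phrase "which curator", at word 2.
(The other dependency links word 5 to a gap after word 6.)

2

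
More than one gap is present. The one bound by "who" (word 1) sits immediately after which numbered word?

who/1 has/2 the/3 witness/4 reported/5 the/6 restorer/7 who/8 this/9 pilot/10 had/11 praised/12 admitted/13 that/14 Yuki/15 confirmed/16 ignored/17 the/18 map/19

The displaced element is "who" (word 1).
It is linked across 3 clause boundaries (Ø → that → Ø).
It functions as the subject of "ignored", so the gap sits immediately after word 16 ("confirmed").
Base order: The witness has reported the restorer who this pilot had praised admitted that Yuki confirmed who ignored the map.

16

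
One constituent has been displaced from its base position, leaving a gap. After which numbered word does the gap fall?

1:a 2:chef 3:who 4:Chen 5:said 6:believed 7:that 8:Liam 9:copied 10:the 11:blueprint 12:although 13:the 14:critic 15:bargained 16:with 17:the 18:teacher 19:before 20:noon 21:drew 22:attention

The displaced element is "a chef" (word 2).
It is linked across 1 clause boundary (Ø).
It functions as the subject of "believed", so the gap sits immediately after word 5 ("said").
Base order: Chen said that a chef believed that Liam copied the blueprint although the critic bargained with the teacher before noon.

5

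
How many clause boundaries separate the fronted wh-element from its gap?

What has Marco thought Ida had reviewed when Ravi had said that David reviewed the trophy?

"what" is extracted from the object of "reviewed".
Boundaries crossed, outermost first: [Ø] — 1 in total.

1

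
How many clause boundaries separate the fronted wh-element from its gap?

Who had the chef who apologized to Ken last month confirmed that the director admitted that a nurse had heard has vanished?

3

"who" is extracted from the subject of "vanished".
Boundaries crossed, outermost first: [that], [that], [Ø] — 3 in total.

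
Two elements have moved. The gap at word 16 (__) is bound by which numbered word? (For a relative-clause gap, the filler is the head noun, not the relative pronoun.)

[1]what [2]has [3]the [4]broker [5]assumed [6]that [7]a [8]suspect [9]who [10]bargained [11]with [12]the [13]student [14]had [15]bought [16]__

1

The marked gap is the direct object of "bought".
Its filler is the fronted wh-phrase "what", at word 1.
(The other dependency links word 8 to a gap after word 9.)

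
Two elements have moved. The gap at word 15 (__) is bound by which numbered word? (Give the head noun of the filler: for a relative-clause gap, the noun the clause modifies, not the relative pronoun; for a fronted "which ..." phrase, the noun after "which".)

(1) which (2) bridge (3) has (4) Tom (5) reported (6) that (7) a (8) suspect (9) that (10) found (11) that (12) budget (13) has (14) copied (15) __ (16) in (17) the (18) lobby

2

The marked gap is the direct object of "copied".
Its filler is the fronted wh-phrase "which bridge", at word 2.
(The other dependency links word 8 to a gap after word 9.)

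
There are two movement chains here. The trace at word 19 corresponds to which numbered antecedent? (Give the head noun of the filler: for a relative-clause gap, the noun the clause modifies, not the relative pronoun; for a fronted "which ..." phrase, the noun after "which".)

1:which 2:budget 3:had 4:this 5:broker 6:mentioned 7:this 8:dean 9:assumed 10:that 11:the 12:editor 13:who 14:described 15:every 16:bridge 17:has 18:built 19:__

2

The marked gap is the direct object of "built".
Its filler is the fronted wh-phrase "which budget", at word 2.
(The other dependency links word 12 to a gap after word 13.)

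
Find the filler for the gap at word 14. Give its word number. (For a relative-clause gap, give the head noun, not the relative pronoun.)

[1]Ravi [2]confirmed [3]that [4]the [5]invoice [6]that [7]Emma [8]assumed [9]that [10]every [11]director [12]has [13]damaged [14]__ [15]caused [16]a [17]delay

5

The gap at 14 is the object of "damaged", inside a relative clause.
The relative pronoun is "that" (word 6); it is bound by the head noun immediately before it.
Its filler is the head noun "invoice", at word 5.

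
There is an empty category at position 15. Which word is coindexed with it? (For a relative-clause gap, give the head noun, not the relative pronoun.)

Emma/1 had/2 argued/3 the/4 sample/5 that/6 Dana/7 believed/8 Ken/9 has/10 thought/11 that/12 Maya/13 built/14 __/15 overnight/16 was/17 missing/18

The gap at 15 is the object of "built", inside a relative clause.
The relative pronoun is "that" (word 6); it is bound by the head noun immediately before it.
Its filler is the head noun "sample", at word 5.

5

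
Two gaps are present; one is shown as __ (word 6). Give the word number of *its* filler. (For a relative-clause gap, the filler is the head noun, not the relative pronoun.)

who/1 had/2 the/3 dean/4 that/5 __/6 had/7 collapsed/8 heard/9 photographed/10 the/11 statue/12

4

The marked gap is inside the relative clause, the subject of "collapsed".
Its filler is the head noun "dean" (via "that"), at word 4.
(The other dependency links word 1 to a gap after word 9.)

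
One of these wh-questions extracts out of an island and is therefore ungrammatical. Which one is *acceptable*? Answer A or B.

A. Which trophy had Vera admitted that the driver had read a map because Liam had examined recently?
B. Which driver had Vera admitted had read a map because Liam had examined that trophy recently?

B

In A, the wh-phrase is extracted from inside an adjunct island (introduced by "because"), which blocks movement.
In B, the extraction path crosses only that-complement boundaries, which are transparent.
So B is grammatical.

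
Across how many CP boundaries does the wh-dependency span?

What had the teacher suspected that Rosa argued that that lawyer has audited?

"what" is extracted from the object of "audited".
Boundaries crossed, outermost first: [that], [that] — 2 in total.

2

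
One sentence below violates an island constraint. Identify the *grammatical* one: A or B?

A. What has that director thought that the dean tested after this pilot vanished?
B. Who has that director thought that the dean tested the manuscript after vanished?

A

In B, the wh-phrase is extracted from inside an adjunct island (introduced by "after"), which blocks movement.
In A, the extraction path crosses only that-complement boundaries, which are transparent.
So A is grammatical.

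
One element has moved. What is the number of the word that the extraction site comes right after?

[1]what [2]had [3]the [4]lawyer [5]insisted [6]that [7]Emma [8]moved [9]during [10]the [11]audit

8

The displaced element is "what" (word 1).
It is linked across 1 clause boundary (that).
It functions as the direct object of "moved", so the gap sits immediately after word 8 ("moved").
Base order: The lawyer had insisted that Emma moved what during the audit.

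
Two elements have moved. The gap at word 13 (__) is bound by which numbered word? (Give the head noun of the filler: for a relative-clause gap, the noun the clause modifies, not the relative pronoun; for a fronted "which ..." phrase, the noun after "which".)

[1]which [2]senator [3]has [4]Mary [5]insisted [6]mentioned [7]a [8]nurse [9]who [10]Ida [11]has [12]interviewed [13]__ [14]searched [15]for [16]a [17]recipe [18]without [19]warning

8

The marked gap is inside the relative clause, the direct object of "interviewed".
Its filler is the head noun "nurse" (via "who"), at word 8.
(The other dependency links word 2 to a gap after word 5.)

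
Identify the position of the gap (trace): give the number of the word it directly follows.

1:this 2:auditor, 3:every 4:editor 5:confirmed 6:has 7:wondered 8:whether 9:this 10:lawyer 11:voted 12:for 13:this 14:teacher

5

The displaced element is "this auditor" (word 2).
It is linked across 1 clause boundary (Ø).
It functions as the subject of "wondered", so the gap sits immediately after word 5 ("confirmed").
Base order: Every editor confirmed that this auditor has wondered whether this lawyer voted for this teacher.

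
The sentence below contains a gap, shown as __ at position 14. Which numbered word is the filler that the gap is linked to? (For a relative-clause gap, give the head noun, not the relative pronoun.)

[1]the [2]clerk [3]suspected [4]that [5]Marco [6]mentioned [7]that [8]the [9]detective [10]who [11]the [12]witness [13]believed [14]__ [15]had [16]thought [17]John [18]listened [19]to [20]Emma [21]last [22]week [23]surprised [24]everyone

The gap at 14 is the subject of "thought", inside a relative clause.
The relative pronoun is "who" (word 10); it is bound by the head noun immediately before it.
Its filler is the head noun "detective", at word 9.

9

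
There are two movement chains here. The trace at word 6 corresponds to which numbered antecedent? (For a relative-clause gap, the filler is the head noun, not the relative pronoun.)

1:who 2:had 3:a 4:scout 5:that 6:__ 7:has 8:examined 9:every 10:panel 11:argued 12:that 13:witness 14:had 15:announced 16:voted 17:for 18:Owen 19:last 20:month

4

The marked gap is inside the relative clause, the subject of "examined".
Its filler is the head noun "scout" (via "that"), at word 4.
(The other dependency links word 1 to a gap after word 15.)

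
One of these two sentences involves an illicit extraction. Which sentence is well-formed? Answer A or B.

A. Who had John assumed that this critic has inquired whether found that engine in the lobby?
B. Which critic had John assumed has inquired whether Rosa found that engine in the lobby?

In A, the wh-phrase is extracted from inside a wh-island (introduced by "whether"), which blocks movement.
In B, the extraction path crosses only that-complement boundaries, which are transparent.
So B is grammatical.

B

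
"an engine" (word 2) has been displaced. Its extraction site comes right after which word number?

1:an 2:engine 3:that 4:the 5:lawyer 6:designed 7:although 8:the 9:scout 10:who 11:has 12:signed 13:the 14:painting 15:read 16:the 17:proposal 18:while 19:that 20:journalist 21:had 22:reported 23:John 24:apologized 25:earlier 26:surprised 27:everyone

6

The displaced element is "an engine" (word 2).
It functions as the direct object of "designed", so the gap sits immediately after word 6 ("designed").
Base order: The lawyer designed an engine although the scout who has signed the painting read the proposal while that journalist had reported John apologized earlier.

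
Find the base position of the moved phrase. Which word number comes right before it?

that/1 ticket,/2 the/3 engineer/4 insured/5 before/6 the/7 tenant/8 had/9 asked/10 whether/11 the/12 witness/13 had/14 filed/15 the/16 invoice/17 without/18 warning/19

5

The displaced element is "that ticket" (word 2).
It functions as the direct object of "insured", so the gap sits immediately after word 5 ("insured").
Base order: The engineer insured that ticket before the tenant had asked whether the witness had filed the invoice without warning.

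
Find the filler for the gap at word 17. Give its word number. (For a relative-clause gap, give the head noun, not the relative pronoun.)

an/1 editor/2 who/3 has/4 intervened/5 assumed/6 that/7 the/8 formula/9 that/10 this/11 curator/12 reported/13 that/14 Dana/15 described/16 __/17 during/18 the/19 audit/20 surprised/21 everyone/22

9

The gap at 17 is the object of "described", inside a relative clause.
The relative pronoun is "that" (word 10); it is bound by the head noun immediately before it.
Its filler is the head noun "formula", at word 9.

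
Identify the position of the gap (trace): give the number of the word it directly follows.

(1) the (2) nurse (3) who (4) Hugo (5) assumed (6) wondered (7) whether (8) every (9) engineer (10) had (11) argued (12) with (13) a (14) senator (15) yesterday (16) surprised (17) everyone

The displaced element is "the nurse" (word 2).
It is linked across 1 clause boundary (Ø).
It functions as the subject of "wondered", so the gap sits immediately after word 5 ("assumed").
Base order: Hugo assumed that the nurse wondered whether every engineer had argued with a senator yesterday.

5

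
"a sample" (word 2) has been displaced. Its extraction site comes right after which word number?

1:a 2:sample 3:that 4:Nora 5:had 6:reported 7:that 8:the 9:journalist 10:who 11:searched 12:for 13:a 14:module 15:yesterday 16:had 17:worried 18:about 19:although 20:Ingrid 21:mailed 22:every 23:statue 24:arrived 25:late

18

The displaced element is "a sample" (word 2).
It is linked across 1 clause boundary (that).
It functions as the object of the preposition "about" of "worried", so the gap sits immediately after word 18 ("about").
Base order: Nora had reported that the journalist who searched for a module yesterday had worried about a sample although Ingrid mailed every statue.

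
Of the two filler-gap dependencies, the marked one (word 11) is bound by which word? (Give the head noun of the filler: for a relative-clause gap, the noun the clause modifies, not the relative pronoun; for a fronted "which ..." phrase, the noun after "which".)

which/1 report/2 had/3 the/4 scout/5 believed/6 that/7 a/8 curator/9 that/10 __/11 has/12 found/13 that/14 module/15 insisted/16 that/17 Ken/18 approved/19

9

The marked gap is inside the relative clause, the subject of "found".
Its filler is the head noun "curator" (via "that"), at word 9.
(The other dependency links word 2 to a gap after word 19.)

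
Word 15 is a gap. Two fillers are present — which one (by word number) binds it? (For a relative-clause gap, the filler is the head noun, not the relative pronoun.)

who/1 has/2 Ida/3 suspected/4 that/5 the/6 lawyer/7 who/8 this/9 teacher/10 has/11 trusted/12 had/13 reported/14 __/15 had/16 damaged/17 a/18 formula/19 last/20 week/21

The marked gap is the subject of "damaged".
Its filler is the fronted wh-phrase "who", at word 1.
(The other dependency links word 7 to a gap after word 12.)

1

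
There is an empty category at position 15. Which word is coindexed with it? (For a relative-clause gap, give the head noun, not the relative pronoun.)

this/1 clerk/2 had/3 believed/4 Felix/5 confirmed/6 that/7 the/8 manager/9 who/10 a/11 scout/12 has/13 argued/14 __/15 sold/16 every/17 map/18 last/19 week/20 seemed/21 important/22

9

The gap at 15 is the subject of "sold", inside a relative clause.
The relative pronoun is "who" (word 10); it is bound by the head noun immediately before it.
Its filler is the head noun "manager", at word 9.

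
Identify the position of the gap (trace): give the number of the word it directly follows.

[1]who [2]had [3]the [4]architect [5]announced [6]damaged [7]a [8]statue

The displaced element is "who" (word 1).
It is linked across 1 clause boundary (Ø).
It functions as the subject of "damaged", so the gap sits immediately after word 5 ("announced").
Base order: The architect had announced that who damaged a statue.

5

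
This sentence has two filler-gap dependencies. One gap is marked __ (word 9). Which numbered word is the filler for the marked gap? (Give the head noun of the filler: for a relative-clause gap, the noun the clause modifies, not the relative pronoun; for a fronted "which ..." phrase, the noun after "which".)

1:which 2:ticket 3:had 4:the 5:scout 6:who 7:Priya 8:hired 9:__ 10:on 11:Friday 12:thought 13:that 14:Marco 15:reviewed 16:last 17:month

5

The marked gap is inside the relative clause, the direct object of "hired".
Its filler is the head noun "scout" (via "who"), at word 5.
(The other dependency links word 2 to a gap after word 15.)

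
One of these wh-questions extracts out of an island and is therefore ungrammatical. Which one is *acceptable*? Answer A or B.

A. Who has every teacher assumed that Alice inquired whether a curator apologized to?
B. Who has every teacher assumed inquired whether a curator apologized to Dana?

In A, the wh-phrase is extracted from inside a wh-island (introduced by "whether"), which blocks movement.
In B, the extraction path crosses only that-complement boundaries, which are transparent.
So B is grammatical.

B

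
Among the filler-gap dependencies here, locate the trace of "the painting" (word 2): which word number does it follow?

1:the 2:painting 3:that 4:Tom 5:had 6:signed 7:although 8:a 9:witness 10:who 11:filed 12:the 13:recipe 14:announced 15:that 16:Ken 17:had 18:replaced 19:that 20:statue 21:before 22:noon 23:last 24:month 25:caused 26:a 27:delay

6

The displaced element is "the painting" (word 2).
It functions as the direct object of "signed", so the gap sits immediately after word 6 ("signed").
Base order: Tom had signed the painting although a witness who filed the recipe announced that Ken had replaced that statue before noon last month.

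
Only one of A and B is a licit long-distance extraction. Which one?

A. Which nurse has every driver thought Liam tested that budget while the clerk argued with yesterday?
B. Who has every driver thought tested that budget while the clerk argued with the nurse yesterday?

In A, the wh-phrase is extracted from inside an adjunct island (introduced by "while"), which blocks movement.
In B, the extraction path crosses only that-complement boundaries, which are transparent.
So B is grammatical.

B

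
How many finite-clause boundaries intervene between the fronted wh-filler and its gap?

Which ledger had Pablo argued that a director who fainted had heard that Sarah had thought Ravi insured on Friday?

"which ledger" is extracted from the object of "insured".
Boundaries crossed, outermost first: [that], [that], [Ø] — 3 in total.

3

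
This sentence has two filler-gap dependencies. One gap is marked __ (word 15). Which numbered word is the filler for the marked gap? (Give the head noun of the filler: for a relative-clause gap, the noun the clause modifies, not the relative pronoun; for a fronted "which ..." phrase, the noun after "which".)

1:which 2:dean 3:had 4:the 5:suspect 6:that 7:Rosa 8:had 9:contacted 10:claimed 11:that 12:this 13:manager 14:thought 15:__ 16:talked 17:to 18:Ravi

The marked gap is the subject of "talked".
Its filler is the fronted wh-phrase "which dean", at word 2.
(The other dependency links word 5 to a gap after word 9.)

2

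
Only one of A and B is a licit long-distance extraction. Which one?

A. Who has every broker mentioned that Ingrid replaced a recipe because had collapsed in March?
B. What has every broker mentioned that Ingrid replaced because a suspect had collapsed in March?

In A, the wh-phrase is extracted from inside an adjunct island (introduced by "because"), which blocks movement.
In B, the extraction path crosses only that-complement boundaries, which are transparent.
So B is grammatical.

B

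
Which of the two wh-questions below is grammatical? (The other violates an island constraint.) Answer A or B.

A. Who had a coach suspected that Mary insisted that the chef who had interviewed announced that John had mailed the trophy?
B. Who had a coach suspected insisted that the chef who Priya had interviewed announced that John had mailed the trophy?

In A, the wh-phrase is extracted from inside a complex-NP island (relative clause) (introduced by "who"), which blocks movement.
In B, the extraction path crosses only that-complement boundaries, which are transparent.
So B is grammatical.

B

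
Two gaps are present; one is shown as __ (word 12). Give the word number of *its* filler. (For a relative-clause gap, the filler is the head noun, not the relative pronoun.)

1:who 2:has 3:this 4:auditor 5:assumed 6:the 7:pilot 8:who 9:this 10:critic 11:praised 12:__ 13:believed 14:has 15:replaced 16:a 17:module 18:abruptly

7

The marked gap is inside the relative clause, the direct object of "praised".
Its filler is the head noun "pilot" (via "who"), at word 7.
(The other dependency links word 1 to a gap after word 13.)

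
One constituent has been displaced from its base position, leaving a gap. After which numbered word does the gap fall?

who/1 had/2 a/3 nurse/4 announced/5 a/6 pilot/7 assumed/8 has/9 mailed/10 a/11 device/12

8

The displaced element is "who" (word 1).
It is linked across 2 clause boundaries (Ø → Ø).
It functions as the subject of "mailed", so the gap sits immediately after word 8 ("assumed").
Base order: A nurse had announced a pilot assumed who has mailed a device.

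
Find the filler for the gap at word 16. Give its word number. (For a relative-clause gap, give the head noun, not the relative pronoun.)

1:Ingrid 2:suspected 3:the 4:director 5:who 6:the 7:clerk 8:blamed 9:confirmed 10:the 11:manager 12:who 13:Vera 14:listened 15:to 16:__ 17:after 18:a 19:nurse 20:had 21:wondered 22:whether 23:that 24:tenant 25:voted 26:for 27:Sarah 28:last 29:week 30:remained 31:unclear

The gap at 16 is the prepositional object of "listened", inside a relative clause.
The relative pronoun is "who" (word 12); it is bound by the head noun immediately before it.
Its filler is the head noun "manager", at word 11.

11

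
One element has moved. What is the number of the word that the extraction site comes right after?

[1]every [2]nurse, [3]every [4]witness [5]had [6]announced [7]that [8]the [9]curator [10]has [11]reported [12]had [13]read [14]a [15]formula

The displaced element is "every nurse" (word 2).
It is linked across 2 clause boundaries (that → Ø).
It functions as the subject of "read", so the gap sits immediately after word 11 ("reported").
Base order: Every witness had announced that the curator has reported every nurse had read a formula.

11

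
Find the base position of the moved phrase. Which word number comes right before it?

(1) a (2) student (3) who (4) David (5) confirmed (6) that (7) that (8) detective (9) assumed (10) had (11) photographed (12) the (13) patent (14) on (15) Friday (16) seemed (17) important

9

The displaced element is "a student" (word 2).
It is linked across 2 clause boundaries (that → Ø).
It functions as the subject of "photographed", so the gap sits immediately after word 9 ("assumed").
Base order: David confirmed that that detective assumed that a student had photographed the patent on Friday.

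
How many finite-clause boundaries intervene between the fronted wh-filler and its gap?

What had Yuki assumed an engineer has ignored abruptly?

1

"what" is extracted from the object of "ignored".
Boundaries crossed, outermost first: [Ø] — 1 in total.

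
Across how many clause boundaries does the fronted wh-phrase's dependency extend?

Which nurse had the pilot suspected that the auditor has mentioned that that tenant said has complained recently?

3

"which nurse" is extracted from the subject of "complained".
Boundaries crossed, outermost first: [that], [that], [Ø] — 3 in total.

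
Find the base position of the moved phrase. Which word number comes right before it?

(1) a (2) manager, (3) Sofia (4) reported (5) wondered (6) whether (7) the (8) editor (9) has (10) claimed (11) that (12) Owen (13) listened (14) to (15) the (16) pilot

4

The displaced element is "a manager" (word 2).
It is linked across 1 clause boundary (Ø).
It functions as the subject of "wondered", so the gap sits immediately after word 4 ("reported").
Base order: Sofia reported that a manager wondered whether the editor has claimed that Owen listened to the pilot.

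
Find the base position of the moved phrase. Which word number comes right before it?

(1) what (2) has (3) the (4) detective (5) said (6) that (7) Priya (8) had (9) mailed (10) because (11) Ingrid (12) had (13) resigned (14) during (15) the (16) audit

9

The displaced element is "what" (word 1).
It is linked across 1 clause boundary (that).
It functions as the direct object of "mailed", so the gap sits immediately after word 9 ("mailed").
Base order: The detective has said that Priya had mailed what because Ingrid had resigned during the audit.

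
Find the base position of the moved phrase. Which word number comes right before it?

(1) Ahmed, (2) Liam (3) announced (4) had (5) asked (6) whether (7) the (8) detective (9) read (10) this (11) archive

The displaced element is "Ahmed" (word 1).
It is linked across 1 clause boundary (Ø).
It functions as the subject of "asked", so the gap sits immediately after word 3 ("announced").
Base order: Liam announced that Ahmed had asked whether the detective read this archive.

3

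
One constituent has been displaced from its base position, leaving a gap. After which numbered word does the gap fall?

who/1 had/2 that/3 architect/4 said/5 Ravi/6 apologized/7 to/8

8

The displaced element is "who" (word 1).
It is linked across 1 clause boundary (Ø).
It functions as the object of the preposition "to" of "apologized", so the gap sits immediately after word 8 ("to").
Base order: That architect had said Ravi apologized to who.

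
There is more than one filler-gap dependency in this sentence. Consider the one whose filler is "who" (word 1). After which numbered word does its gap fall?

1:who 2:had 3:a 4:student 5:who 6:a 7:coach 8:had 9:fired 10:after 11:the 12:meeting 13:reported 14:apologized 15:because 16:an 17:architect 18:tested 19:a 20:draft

The displaced element is "who" (word 1).
It is linked across 1 clause boundary (Ø).
It functions as the subject of "apologized", so the gap sits immediately after word 13 ("reported").
Base order: A student who a coach had fired after the meeting had reported that who apologized because an architect tested a draft.

13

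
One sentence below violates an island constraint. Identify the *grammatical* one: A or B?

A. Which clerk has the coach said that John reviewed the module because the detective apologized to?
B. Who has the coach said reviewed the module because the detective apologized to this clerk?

In A, the wh-phrase is extracted from inside an adjunct island (introduced by "because"), which blocks movement.
In B, the extraction path crosses only that-complement boundaries, which are transparent.
So B is grammatical.

B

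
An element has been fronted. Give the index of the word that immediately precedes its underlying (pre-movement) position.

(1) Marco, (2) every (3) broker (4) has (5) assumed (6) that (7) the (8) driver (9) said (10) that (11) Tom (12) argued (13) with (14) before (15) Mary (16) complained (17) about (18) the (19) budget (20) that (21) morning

The displaced element is "Marco" (word 1).
It is linked across 2 clause boundaries (that → that).
It functions as the object of the preposition "with" of "argued", so the gap sits immediately after word 13 ("with").
Base order: Every broker has assumed that the driver said that Tom argued with Marco before Mary complained about the budget that morning.

13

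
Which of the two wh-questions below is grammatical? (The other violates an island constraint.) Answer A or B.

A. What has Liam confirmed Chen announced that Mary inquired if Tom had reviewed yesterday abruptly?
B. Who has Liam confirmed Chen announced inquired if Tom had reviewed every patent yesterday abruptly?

In A, the wh-phrase is extracted from inside a wh-island (introduced by "if"), which blocks movement.
In B, the extraction path crosses only that-complement boundaries, which are transparent.
So B is grammatical.

B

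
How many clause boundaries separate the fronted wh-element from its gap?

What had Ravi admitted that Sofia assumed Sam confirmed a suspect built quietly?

3

"what" is extracted from the object of "built".
Boundaries crossed, outermost first: [that], [Ø], [Ø] — 3 in total.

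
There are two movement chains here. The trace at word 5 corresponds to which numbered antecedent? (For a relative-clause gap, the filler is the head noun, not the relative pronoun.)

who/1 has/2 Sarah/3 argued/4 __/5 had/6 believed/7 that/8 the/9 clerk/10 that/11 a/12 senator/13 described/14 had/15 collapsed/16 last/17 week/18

1

The marked gap is the subject of "believed".
Its filler is the fronted wh-phrase "who", at word 1.
(The other dependency links word 10 to a gap after word 14.)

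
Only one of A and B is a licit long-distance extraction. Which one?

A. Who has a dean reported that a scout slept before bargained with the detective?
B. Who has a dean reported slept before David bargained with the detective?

B

In A, the wh-phrase is extracted from inside an adjunct island (introduced by "before"), which blocks movement.
In B, the extraction path crosses only that-complement boundaries, which are transparent.
So B is grammatical.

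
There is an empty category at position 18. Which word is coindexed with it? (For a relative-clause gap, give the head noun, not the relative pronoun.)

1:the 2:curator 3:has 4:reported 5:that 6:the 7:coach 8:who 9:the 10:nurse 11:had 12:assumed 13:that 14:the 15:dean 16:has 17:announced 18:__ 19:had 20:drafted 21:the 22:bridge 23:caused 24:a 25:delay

7

The gap at 18 is the subject of "drafted", inside a relative clause.
The relative pronoun is "who" (word 8); it is bound by the head noun immediately before it.
Its filler is the head noun "coach", at word 7.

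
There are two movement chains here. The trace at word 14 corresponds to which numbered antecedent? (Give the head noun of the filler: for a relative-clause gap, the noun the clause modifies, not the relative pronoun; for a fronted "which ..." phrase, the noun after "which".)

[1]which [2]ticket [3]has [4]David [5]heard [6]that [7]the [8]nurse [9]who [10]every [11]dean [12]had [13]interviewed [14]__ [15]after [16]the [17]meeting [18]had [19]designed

The marked gap is inside the relative clause, the direct object of "interviewed".
Its filler is the head noun "nurse" (via "who"), at word 8.
(The other dependency links word 2 to a gap after word 19.)

8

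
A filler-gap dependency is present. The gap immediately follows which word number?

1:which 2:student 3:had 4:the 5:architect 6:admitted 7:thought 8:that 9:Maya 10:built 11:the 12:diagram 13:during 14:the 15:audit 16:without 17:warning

The displaced element is "which student" (word 2).
It is linked across 1 clause boundary (Ø).
It functions as the subject of "thought", so the gap sits immediately after word 6 ("admitted").
Base order: The architect had admitted that which student thought that Maya built the diagram during the audit without warning.

6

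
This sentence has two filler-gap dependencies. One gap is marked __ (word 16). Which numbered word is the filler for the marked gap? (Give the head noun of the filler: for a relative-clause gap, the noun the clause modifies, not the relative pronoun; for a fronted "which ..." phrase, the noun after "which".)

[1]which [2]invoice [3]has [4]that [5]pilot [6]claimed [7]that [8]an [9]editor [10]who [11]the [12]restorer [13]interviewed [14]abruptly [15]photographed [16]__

The marked gap is the direct object of "photographed".
Its filler is the fronted wh-phrase "which invoice", at word 2.
(The other dependency links word 9 to a gap after word 13.)

2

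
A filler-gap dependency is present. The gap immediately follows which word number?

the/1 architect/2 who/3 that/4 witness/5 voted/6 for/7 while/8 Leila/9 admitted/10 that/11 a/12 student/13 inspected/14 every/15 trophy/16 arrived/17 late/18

7

The displaced element is "the architect" (word 2).
It functions as the object of the preposition "for" of "voted", so the gap sits immediately after word 7 ("for").
Base order: That witness voted for the architect while Leila admitted that a student inspected every trophy.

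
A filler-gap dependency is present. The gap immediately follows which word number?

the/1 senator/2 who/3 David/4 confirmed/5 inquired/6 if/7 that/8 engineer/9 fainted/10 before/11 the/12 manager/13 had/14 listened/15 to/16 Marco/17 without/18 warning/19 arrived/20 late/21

The displaced element is "the senator" (word 2).
It is linked across 1 clause boundary (Ø).
It functions as the subject of "inquired", so the gap sits immediately after word 5 ("confirmed").
Base order: David confirmed the senator inquired if that engineer fainted before the manager had listened to Marco without warning.

5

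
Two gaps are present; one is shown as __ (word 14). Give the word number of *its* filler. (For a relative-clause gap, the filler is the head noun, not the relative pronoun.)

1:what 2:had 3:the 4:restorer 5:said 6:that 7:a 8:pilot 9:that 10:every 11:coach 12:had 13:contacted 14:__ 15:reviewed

8

The marked gap is inside the relative clause, the direct object of "contacted".
Its filler is the head noun "pilot" (via "that"), at word 8.
(The other dependency links word 1 to a gap after word 15.)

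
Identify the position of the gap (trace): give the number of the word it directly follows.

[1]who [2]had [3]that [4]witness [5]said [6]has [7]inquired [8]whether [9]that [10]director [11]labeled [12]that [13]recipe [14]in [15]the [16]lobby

The displaced element is "who" (word 1).
It is linked across 1 clause boundary (Ø).
It functions as the subject of "inquired", so the gap sits immediately after word 5 ("said").
Base order: That witness had said that who has inquired whether that director labeled that recipe in the lobby.

5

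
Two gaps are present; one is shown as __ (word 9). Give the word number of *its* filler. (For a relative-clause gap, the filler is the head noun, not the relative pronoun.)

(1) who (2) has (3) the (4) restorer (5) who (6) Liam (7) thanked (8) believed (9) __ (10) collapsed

1

The marked gap is the subject of "collapsed".
Its filler is the fronted wh-phrase "who", at word 1.
(The other dependency links word 4 to a gap after word 7.)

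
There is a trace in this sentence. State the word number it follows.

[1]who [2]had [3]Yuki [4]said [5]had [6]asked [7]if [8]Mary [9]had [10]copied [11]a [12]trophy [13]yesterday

4

The displaced element is "who" (word 1).
It is linked across 1 clause boundary (Ø).
It functions as the subject of "asked", so the gap sits immediately after word 4 ("said").
Base order: Yuki had said who had asked if Mary had copied a trophy yesterday.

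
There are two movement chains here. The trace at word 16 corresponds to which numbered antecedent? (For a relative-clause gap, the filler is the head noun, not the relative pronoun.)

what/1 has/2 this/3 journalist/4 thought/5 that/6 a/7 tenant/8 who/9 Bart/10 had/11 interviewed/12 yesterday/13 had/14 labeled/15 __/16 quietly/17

1

The marked gap is the direct object of "labeled".
Its filler is the fronted wh-phrase "what", at word 1.
(The other dependency links word 8 to a gap after word 12.)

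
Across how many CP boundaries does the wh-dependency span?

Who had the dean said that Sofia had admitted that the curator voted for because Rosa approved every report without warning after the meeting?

2

"who" is extracted from the PP object of "voted".
Boundaries crossed, outermost first: [that], [that] — 2 in total.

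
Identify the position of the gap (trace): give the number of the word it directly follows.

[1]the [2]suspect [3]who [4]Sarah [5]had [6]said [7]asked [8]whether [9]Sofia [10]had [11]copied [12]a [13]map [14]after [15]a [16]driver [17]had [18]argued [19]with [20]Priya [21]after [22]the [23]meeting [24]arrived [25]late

The displaced element is "the suspect" (word 2).
It is linked across 1 clause boundary (Ø).
It functions as the subject of "asked", so the gap sits immediately after word 6 ("said").
Base order: Sarah had said that the suspect asked whether Sofia had copied a map after a driver had argued with Priya after the meeting.

6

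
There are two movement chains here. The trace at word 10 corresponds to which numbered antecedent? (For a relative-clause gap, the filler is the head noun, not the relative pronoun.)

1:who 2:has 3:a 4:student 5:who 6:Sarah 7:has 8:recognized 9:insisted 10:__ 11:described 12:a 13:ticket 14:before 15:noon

The marked gap is the subject of "described".
Its filler is the fronted wh-phrase "who", at word 1.
(The other dependency links word 4 to a gap after word 8.)

1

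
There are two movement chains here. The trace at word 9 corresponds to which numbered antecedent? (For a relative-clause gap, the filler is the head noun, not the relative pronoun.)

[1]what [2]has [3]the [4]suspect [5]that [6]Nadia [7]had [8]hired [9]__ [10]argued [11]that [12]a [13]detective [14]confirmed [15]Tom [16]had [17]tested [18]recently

The marked gap is inside the relative clause, the direct object of "hired".
Its filler is the head noun "suspect" (via "that"), at word 4.
(The other dependency links word 1 to a gap after word 17.)

4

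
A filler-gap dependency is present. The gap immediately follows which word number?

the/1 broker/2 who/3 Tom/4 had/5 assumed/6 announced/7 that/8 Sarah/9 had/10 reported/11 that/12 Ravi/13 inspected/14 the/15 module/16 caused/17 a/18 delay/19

The displaced element is "the broker" (word 2).
It is linked across 1 clause boundary (Ø).
It functions as the subject of "announced", so the gap sits immediately after word 6 ("assumed").
Base order: Tom had assumed that the broker announced that Sarah had reported that Ravi inspected the module.

6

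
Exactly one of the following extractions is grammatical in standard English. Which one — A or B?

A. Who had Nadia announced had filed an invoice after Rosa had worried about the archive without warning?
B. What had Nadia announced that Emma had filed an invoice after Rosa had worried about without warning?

In B, the wh-phrase is extracted from inside an adjunct island (introduced by "after"), which blocks movement.
In A, the extraction path crosses only that-complement boundaries, which are transparent.
So A is grammatical.

A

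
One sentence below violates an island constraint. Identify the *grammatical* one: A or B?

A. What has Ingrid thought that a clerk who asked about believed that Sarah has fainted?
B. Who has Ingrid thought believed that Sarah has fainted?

B

In A, the wh-phrase is extracted from inside a complex-NP island (relative clause) (introduced by "who"), which blocks movement.
In B, the extraction path crosses only that-complement boundaries, which are transparent.
So B is grammatical.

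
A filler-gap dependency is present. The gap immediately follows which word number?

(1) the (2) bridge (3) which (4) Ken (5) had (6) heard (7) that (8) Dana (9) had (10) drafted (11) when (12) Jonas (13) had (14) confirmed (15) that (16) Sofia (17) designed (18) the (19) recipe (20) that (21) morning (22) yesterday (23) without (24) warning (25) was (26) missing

The displaced element is "the bridge" (word 2).
It is linked across 1 clause boundary (that).
It functions as the direct object of "drafted", so the gap sits immediately after word 10 ("drafted").
Base order: Ken had heard that Dana had drafted the bridge when Jonas had confirmed that Sofia designed the recipe that morning yesterday without warning.

10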